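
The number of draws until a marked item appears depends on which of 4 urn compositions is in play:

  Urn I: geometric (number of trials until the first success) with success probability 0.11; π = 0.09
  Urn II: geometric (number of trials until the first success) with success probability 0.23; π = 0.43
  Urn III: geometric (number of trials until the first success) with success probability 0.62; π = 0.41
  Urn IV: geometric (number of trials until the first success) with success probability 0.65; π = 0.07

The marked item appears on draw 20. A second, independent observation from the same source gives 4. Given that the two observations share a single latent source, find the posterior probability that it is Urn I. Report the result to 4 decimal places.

P(component k | x) = P(Z=k)·f_k(x) / marginal(x), where marginal(x) = Σ_j P(Z=j)·f_j(x).
Since both observations come from the same component, the likelihood for component k is f_k(x₁)·f_k(x₂).
  f_I = [0.0120172] × [0.0775466] = 0.000931892
  f_II = [0.00160344] × [0.105003] = 0.000168365
  f_III = [6.43102e-09] × [0.0340206] = 2.18787e-10
  f_IV = [1.41321e-09] × [0.0278687] = 3.93844e-11
Multiply by the mixture weights:
  P(Z=I)·f_I = 0.09 × 0.000931892 = 8.38703e-05
  P(Z=II)·f_II = 0.43 × 0.000168365 = 7.23969e-05
  P(Z=III)·f_III = 0.41 × 2.18787e-10 = 8.97029e-11
  P(Z=IV)·f_IV = 0.07 × 3.93844e-11 = 2.7569e-12
Sum: 8.38703e-05 + 7.23969e-05 + 8.97029e-11 + 2.7569e-12 = 0.000156267
P(Urn I | x₁, x₂) ≈ 0.5367

0.5367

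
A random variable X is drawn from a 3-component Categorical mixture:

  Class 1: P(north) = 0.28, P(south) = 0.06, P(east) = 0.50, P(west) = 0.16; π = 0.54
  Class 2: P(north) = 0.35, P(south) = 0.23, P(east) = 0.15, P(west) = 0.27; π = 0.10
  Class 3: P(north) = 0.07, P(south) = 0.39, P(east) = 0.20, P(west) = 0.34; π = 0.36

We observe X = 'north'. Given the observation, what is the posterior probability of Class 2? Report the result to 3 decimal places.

By Bayes' theorem, P(k | x) = π_k f_k(x) / Σ_j π_j f_j(x).
Categorical probabilities:
  f_1 = P(north | comp) = 0.28
  f_2 = P(north | comp) = 0.35
  f_3 = P(north | comp) = 0.07
Weight by the priors:
  π_1·f_1 = 0.54 × 0.28 = 0.1512
  π_2·f_2 = 0.10 × 0.35 = 0.035
  π_3·f_3 = 0.36 × 0.07 = 0.0252
Denominator: 0.1512 + 0.035 + 0.0252 = 0.2114
So the posterior for Class 2 is 0.035 / 0.2114 ≈ 0.166.

0.166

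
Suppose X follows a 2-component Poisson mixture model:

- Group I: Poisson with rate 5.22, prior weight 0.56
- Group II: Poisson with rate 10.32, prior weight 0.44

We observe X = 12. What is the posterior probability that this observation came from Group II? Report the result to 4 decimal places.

0.9447

P(component k | x) = w_k·f_k(x) / marginal(x), where marginal(x) = Σ_j w_j·f_j(x).
Evaluate each component's likelihood at the observed value:
  f_I = 0.00462053
  f_II = 0.100439
Weight by the priors:
  w_I·f_I = 0.56 × 0.00462053 = 0.0025875
  w_II·f_II = 0.44 × 0.100439 = 0.044193
Sum: 0.0025875 + 0.044193 = 0.0467805
P(Group II | 12) ≈ 0.9447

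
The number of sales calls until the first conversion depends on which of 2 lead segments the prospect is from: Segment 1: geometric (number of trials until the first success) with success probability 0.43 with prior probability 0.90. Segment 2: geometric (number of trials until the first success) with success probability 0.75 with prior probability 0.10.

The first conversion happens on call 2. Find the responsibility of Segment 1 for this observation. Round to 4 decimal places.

By Bayes' theorem, P(k | x) = π_k f_k(x) / Σ_j π_j f_j(x).
Evaluate each component's likelihood at the observed value:
  p_1 = 0.2451
  p_2 = 0.1875
Unnormalised posteriors:
  π_1·p_1 = 0.90 × 0.2451 = 0.22059
  π_2·p_2 = 0.10 × 0.1875 = 0.01875
Evidence: 0.22059 + 0.01875 = 0.23934
Responsibility of Segment 1: 0.22059 / 0.23934 ≈ 0.9217

0.9217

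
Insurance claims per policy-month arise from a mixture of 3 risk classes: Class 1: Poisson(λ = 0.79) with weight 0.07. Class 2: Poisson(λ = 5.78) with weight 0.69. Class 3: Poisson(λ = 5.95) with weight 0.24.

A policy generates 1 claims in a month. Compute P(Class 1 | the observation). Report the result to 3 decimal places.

Posterior ∝ prior × likelihood, so P(k | x) ∝ π_k f_k(x); normalise over all components.
Component likelihoods at x = 1 claims:
  f_1 = 0.358537
  f_2 = 0.0178528
  f_3 = 0.0155048
Weight by the priors:
  π_1·f_1 = 0.07 × 0.358537 = 0.0250976
  π_2·f_2 = 0.69 × 0.0178528 = 0.0123184
  π_3·f_3 = 0.24 × 0.0155048 = 0.00372114
Normaliser: 0.0250976 + 0.0123184 + 0.00372114 = 0.0411372
Responsibility of Class 1: 0.0250976 / 0.0411372 ≈ 0.610

0.610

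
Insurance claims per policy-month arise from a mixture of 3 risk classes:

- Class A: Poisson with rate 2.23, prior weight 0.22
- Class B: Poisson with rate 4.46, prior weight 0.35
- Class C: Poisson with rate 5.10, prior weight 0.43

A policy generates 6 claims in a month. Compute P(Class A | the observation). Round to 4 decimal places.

P(component k | x) = P(Z=k)·f_k(x) / marginal(x), where marginal(x) = Σ_j P(Z=j)·f_j(x).
Component likelihoods at x = 6 claims:
  L_A = e^(−2.23)·2.23^6/6! = 0.0183662
  L_B = e^(−4.46)·4.46^6/6! = 0.126393
  L_C = e^(−5.10)·5.10^6/6! = 0.149
Unnormalised posteriors:
  P(Z=A)·L_A = 0.22 × 0.0183662 = 0.00404057
  P(Z=B)·L_B = 0.35 × 0.126393 = 0.0442376
  P(Z=C)·L_C = 0.43 × 0.149 = 0.0640701
Evidence: 0.00404057 + 0.0442376 + 0.0640701 = 0.112348
P(Class A | the observation) ≈ 0.0360

0.0360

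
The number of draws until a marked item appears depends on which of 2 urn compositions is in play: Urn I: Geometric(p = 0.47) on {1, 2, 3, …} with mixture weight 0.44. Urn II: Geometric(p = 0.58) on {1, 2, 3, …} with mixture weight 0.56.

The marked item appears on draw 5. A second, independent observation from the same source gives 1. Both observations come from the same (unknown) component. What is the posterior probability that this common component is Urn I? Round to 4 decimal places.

By Bayes' theorem, P(k | x) = π_k f_k(x) / Σ_j π_j f_j(x).
Since both observations come from the same component, the likelihood for component k is f_k(x₁)·f_k(x₂).
  f_I = [0.47·(1−0.47)^4 = 0.47·0.0789048 = 0.0370853] × [0.47] = 0.0174301
  f_II = [0.58·(1−0.58)^4 = 0.58·0.031117 = 0.0180478] × [0.58] = 0.0104677
Weight by the priors:
  π_I·f_I = 0.44 × 0.0174301 = 0.00766923
  π_II·f_II = 0.56 × 0.0104677 = 0.00586194
Marginal: 0.00766923 + 0.00586194 = 0.0135312
P(Urn I | data) = 0.00766923 / 0.0135312 ≈ 0.5668

0.5668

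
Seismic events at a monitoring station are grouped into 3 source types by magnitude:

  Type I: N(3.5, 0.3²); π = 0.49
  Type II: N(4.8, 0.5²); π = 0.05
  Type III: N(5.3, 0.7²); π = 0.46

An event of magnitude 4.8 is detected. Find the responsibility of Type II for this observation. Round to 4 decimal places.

Posterior ∝ prior × likelihood, so P(k | x) ∝ w_k f_k(x); normalise over all components.
Component likelihoods at x = 4.8:
  f_I = (1/(0.3·√(2π)))·exp(−(4.8−3.5)²/(2·0.3²)) = 1.329808·exp(-9.38889) = 0.000111236
  f_II = (1/(0.5·√(2π)))·exp(−(4.8−4.8)²/(2·0.5²)) = 0.797885·exp(-0.00000) = 0.797885
  f_III = (1/(0.7·√(2π)))·exp(−(4.8−5.3)²/(2·0.7²)) = 0.569918·exp(-0.25510) = 0.441593
Multiply by the mixture weights:
  w_I·f_I = 0.49 × 0.000111236 = 5.45057e-05
  w_II·f_II = 0.05 × 0.797885 = 0.0398942
  w_III·f_III = 0.46 × 0.441593 = 0.203133
Denominator: 5.45057e-05 + 0.0398942 + 0.203133 = 0.243082
P(Type II | 4.8) = 0.0398942 / 0.243082 ≈ 0.1641

0.1641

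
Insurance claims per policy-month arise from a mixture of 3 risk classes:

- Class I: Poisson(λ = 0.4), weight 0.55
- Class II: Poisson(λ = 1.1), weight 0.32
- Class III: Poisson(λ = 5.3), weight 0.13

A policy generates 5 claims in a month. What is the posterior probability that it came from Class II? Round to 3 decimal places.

By Bayes' theorem, P(k | x) = P(Z=k) f_k(x) / Σ_j P(Z=j) f_j(x).
Evaluate each component's likelihood at the observed value:
  p_I = 5.72006e-05
  p_II = 0.00446744
  p_III = 0.173955
Prior × likelihood for each component:
  P(Z=I)·p_I = 0.55 × 5.72006e-05 = 3.14604e-05
  P(Z=II)·p_II = 0.32 × 0.00446744 = 0.00142958
  P(Z=III)·p_III = 0.13 × 0.173955 = 0.0226142
Normaliser: 3.14604e-05 + 0.00142958 + 0.0226142 = 0.0240752
P(Class II | data) ≈ 0.059

0.059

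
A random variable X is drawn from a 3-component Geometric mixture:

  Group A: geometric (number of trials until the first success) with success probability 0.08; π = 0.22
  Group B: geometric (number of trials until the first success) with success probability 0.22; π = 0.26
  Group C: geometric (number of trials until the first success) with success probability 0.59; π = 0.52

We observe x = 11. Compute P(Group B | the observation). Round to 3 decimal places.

0.383

Posterior ∝ prior × likelihood, so P(k | x) ∝ P(Z=k) f_k(x); normalise over all components.
Geometric probabilities:
  f_A = 0.0347511
  f_B = 0.0183387
  f_C = 7.91937e-05
Weight by the priors:
  P(Z=A)·f_A = 0.22 × 0.0347511 = 0.00764524
  P(Z=B)·f_B = 0.26 × 0.0183387 = 0.00476806
  P(Z=C)·f_C = 0.52 × 7.91937e-05 = 4.11807e-05
Evidence: 0.00764524 + 0.00476806 + 4.11807e-05 = 0.0124545
Responsibility of Group B: 0.00476806 / 0.0124545 ≈ 0.383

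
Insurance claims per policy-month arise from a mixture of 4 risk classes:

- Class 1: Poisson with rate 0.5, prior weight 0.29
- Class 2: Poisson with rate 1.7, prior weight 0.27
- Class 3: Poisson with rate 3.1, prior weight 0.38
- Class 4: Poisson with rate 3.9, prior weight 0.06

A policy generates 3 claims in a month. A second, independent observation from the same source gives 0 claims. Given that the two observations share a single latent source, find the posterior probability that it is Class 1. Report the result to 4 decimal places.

0.1626

Posterior ∝ prior × likelihood, so P(k | x) ∝ P(Z=k) f_k(x); normalise over all components.
Since both observations come from the same component, the likelihood for component k is f_k(x₁)·f_k(x₂).
  L_1 = [e^(−0.5)·0.5^3/3! = 0.0126361] × [0.606531] = 0.00766416
  L_2 = [e^(−1.7)·1.7^3/3! = 0.149587] × [0.182684] = 0.0273271
  L_3 = [e^(−3.1)·3.1^3/3! = 0.223677] × [0.0450492] = 0.0100765
  L_4 = [e^(−3.9)·3.9^3/3! = 0.200122] × [0.0202419] = 0.00405084
Multiply by the mixture weights:
  P(Z=1)·L_1 = 0.29 × 0.00766416 = 0.0022226
  P(Z=2)·L_2 = 0.27 × 0.0273271 = 0.00737833
  P(Z=3)·L_3 = 0.38 × 0.0100765 = 0.00382906
  P(Z=4)·L_4 = 0.06 × 0.00405084 = 0.000243051
Marginal: 0.0022226 + 0.00737833 + 0.00382906 + 0.000243051 = 0.013673
P(Class 1 | x) = 0.0022226 / 0.013673 ≈ 0.1626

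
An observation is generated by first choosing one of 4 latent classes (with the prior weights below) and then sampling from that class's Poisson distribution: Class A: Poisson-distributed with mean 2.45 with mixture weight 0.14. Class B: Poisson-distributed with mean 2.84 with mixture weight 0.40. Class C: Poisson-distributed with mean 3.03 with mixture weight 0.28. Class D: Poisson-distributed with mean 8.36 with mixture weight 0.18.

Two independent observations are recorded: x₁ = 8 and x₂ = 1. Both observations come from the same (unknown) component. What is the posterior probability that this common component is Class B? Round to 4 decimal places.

0.4589

Apply Bayes' rule: the posterior for each component is proportional to its prior times its likelihood at x.
Since both observations come from the same component, the likelihood for component k is f_k(x₁)·f_k(x₂).
  f_A = [e^(−2.45)·2.45^8/8! = 0.00277835] × [0.211419] = 0.000587396
  f_B = [e^(−2.84)·2.84^8/8! = 0.00613239] × [0.165929] = 0.00101754
  f_C = [e^(−3.03)·3.03^8/8! = 0.0085135] × [0.146396] = 0.00124635
  f_D = [e^(−8.36)·8.36^8/8! = 0.138493] × [0.00195661] = 0.000270977
Weight by the priors:
  π_A·f_A = 0.14 × 0.000587396 = 8.22355e-05
  π_B·f_B = 0.40 × 0.00101754 = 0.000407016
  π_C·f_C = 0.28 × 0.00124635 = 0.000348977
  π_D·f_D = 0.18 × 0.000270977 = 4.87758e-05
Sum: 8.22355e-05 + 0.000407016 + 0.000348977 + 4.87758e-05 = 0.000887005
P(Class B | x) = 0.000407016 / 0.000887005 ≈ 0.4589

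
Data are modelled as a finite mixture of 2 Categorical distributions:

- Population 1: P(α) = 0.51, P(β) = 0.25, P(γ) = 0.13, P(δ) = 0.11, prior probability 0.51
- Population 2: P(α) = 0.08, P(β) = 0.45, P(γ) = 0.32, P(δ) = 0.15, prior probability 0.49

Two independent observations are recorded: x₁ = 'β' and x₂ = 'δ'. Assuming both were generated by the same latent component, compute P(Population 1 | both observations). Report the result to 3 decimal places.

By Bayes' theorem, P(k | x) = π_k f_k(x) / Σ_j π_j f_j(x).
Since both observations come from the same component, the likelihood for component k is f_k(x₁)·f_k(x₂).
  p_1 = [0.25] × [0.11] = 0.0275
  p_2 = [0.45] × [0.15] = 0.0675
Multiply by the mixture weights:
  π_1·p_1 = 0.51 × 0.0275 = 0.014025
  π_2·p_2 = 0.49 × 0.0675 = 0.033075
Sum: 0.014025 + 0.033075 = 0.0471
So the posterior for Population 1 is 0.014025 / 0.0471 ≈ 0.298.

0.298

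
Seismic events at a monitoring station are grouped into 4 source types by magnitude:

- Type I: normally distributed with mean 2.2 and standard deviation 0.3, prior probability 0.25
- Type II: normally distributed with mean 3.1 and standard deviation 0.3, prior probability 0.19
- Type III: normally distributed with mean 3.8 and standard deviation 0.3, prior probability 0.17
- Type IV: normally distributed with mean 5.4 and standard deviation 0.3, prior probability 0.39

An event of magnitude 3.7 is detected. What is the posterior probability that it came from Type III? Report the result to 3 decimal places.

0.862

By Bayes' theorem, P(k | x) = w_k f_k(x) / Σ_j w_j f_j(x).
Component likelihoods at x = 3.7:
  p_I = 4.95573e-06
  p_II = 0.17997
  p_III = 1.25794
  p_IV = 1.41563e-07
Unnormalised posteriors:
  w_I·p_I = 0.25 × 4.95573e-06 = 1.23893e-06
  w_II·p_II = 0.19 × 0.17997 = 0.0341943
  w_III·p_III = 0.17 × 1.25794 = 0.21385
  w_IV·p_IV = 0.39 × 1.41563e-07 = 5.52096e-08
Normaliser: 1.23893e-06 + 0.0341943 + 0.21385 + 5.52096e-08 = 0.248046
So the posterior for Type III is 0.21385 / 0.248046 ≈ 0.862.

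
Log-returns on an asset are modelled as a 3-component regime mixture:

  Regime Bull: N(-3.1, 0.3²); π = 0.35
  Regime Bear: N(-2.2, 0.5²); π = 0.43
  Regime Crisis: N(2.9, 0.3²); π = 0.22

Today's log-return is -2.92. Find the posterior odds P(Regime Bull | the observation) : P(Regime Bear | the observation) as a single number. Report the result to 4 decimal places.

Since P(k|x) ∝ w_k f_k(x), the posterior odds are w_i f_i(x) / (w_j f_j(x)).
Evaluate each component's likelihood at the observed value:
  p_Bull = (1/(0.3·√(2π)))·exp(−(-2.92−-3.1)²/(2·0.3²)) = 1.329808·exp(-0.18000) = 1.11075
  p_Bear = (1/(0.5·√(2π)))·exp(−(-2.92−-2.2)²/(2·0.5²)) = 0.797885·exp(-1.03680) = 0.28292
  p_Crisis = (1/(0.3·√(2π)))·exp(−(-2.92−2.9)²/(2·0.3²)) = 1.329808·exp(-188.18000) = 2.5018e-82
Odds = (0.35/0.43) × (1.11075/0.28292) = 0.813953 × 3.92602 ≈ 3.1956

3.1956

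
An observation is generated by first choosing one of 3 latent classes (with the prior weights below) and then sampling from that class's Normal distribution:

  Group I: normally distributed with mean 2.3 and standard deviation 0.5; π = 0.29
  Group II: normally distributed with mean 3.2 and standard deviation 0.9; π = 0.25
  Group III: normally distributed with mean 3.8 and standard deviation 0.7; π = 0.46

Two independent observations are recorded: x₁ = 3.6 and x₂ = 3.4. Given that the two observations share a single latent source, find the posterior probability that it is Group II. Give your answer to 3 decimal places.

Apply Bayes' rule: the posterior for each component is proportional to its prior times its likelihood at x.
Since both observations come from the same component, the likelihood for component k is f_k(x₁)·f_k(x₂).
  f_I = [0.0271659] × [0.0709492] = 0.0019274
  f_II = [0.401582] × [0.432458] = 0.173667
  f_III = [0.547124] × [0.484068] = 0.264845
Unnormalised posteriors:
  P(Z=I)·f_I = 0.29 × 0.0019274 = 0.000558946
  P(Z=II)·f_II = 0.25 × 0.173667 = 0.0434169
  P(Z=III)·f_III = 0.46 × 0.264845 = 0.121829
Evidence: 0.000558946 + 0.0434169 + 0.121829 = 0.165805
So the posterior for Group II is 0.0434169 / 0.165805 ≈ 0.262.

0.262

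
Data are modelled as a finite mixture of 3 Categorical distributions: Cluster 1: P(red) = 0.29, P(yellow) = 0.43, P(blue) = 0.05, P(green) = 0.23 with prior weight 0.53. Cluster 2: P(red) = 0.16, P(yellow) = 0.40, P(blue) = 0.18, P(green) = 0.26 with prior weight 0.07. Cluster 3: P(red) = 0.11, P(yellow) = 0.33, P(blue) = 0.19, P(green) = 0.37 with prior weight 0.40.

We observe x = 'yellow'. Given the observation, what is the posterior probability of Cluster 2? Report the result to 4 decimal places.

0.0722

By Bayes' theorem, P(k | x) = π_k f_k(x) / Σ_j π_j f_j(x).
Evaluate each component's likelihood at the observed value:
  p_1 = 0.43
  p_2 = 0.4
  p_3 = 0.33
Multiply by the mixture weights:
  π_1·p_1 = 0.53 × 0.43 = 0.2279
  π_2·p_2 = 0.07 × 0.4 = 0.028
  π_3·p_3 = 0.40 × 0.33 = 0.132
Normaliser: 0.2279 + 0.028 + 0.132 = 0.3879
So the posterior for Cluster 2 is 0.028 / 0.3879 ≈ 0.0722.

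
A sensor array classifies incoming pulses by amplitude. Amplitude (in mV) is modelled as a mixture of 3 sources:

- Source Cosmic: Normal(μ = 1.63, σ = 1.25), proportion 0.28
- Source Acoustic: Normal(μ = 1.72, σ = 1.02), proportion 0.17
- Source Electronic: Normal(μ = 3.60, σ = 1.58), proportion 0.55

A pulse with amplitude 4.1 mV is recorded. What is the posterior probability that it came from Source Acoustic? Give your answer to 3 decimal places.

0.029

The responsibility of component k is π_k f_k(x) divided by Σ_j π_j f_j(x).
Component likelihoods at x = 4.1 mV:
  f_Cosmic = (1/(1.25·√(2π)))·exp(−(4.1−1.63)²/(2·1.25²)) = 0.319154·exp(-1.95229) = 0.0453035
  f_Acoustic = (1/(1.02·√(2π)))·exp(−(4.1−1.72)²/(2·1.02²)) = 0.391120·exp(-2.72222) = 0.0257077
  f_Electronic = (1/(1.58·√(2π)))·exp(−(4.1−3.60)²/(2·1.58²)) = 0.252495·exp(-0.05007) = 0.240163
Unnormalised posteriors:
  π_Cosmic·f_Cosmic = 0.28 × 0.0453035 = 0.012685
  π_Acoustic·f_Acoustic = 0.17 × 0.0257077 = 0.00437031
  π_Electronic·f_Electronic = 0.55 × 0.240163 = 0.13209
Evidence: 0.012685 + 0.00437031 + 0.13209 = 0.149145
So the posterior for Source Acoustic is 0.00437031 / 0.149145 ≈ 0.029.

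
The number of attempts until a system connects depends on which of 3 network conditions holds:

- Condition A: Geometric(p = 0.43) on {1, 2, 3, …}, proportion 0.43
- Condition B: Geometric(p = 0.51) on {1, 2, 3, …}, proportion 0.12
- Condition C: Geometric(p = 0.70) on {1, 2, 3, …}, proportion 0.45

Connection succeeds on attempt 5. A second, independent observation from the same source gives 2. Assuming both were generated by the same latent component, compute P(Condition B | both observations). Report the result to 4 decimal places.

P(component k | x) = P(Z=k)·f_k(x) / marginal(x), where marginal(x) = Σ_j P(Z=j)·f_j(x).
Since both observations come from the same component, the likelihood for component k is f_k(x₁)·f_k(x₂).
  p_A = [0.0453908] × [0.2451] = 0.0111253
  p_B = [0.0294005] × [0.2499] = 0.00734718
  p_C = [0.00567] × [0.21] = 0.0011907
Unnormalised posteriors:
  P(Z=A)·p_A = 0.43 × 0.0111253 = 0.00478387
  P(Z=B)·p_B = 0.12 × 0.00734718 = 0.000881662
  P(Z=C)·p_C = 0.45 × 0.0011907 = 0.000535815
Marginal: 0.00478387 + 0.000881662 + 0.000535815 = 0.00620135
Responsibility of Condition B: 0.000881662 / 0.00620135 ≈ 0.1422

0.1422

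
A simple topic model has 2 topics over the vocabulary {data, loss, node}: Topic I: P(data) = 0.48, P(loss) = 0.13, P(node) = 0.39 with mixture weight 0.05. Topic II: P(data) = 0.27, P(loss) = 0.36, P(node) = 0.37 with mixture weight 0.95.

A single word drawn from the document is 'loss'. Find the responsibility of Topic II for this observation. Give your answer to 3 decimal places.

0.981

P(component k | x) = π_k·f_k(x) / marginal(x), where marginal(x) = Σ_j π_j·f_j(x).
Component likelihoods at x = 'loss':
  p_I = 0.13
  p_II = 0.36
Unnormalised posteriors:
  π_I·p_I = 0.05 × 0.13 = 0.0065
  π_II·p_II = 0.95 × 0.36 = 0.342
Denominator: 0.0065 + 0.342 = 0.3485
P(Topic II | 'loss') = 0.342 / 0.3485 ≈ 0.981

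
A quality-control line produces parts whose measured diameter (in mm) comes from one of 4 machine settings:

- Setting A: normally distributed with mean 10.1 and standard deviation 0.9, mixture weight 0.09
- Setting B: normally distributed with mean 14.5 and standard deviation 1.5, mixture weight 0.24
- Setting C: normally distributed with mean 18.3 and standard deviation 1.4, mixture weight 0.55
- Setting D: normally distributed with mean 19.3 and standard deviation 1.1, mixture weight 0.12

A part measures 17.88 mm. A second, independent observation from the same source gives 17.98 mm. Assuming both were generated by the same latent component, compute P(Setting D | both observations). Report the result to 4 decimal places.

Posterior ∝ prior × likelihood, so P(k | x) ∝ π_k f_k(x); normalise over all components.
Since both observations come from the same component, the likelihood for component k is f_k(x₁)·f_k(x₂).
  f_A = [2.63046e-17] × [1.00049e-17] = 2.63175e-34
  f_B = [0.0210015] × [0.0180321] = 0.000378701
  f_C = [0.27242] × [0.277611] = 0.0756268
  f_D = [0.157635] × [0.176533] = 0.0278278
Unnormalised posteriors:
  π_A·f_A = 0.09 × 2.63175e-34 = 2.36858e-35
  π_B·f_B = 0.24 × 0.000378701 = 9.08883e-05
  π_C·f_C = 0.55 × 0.0756268 = 0.0415948
  π_D·f_D = 0.12 × 0.0278278 = 0.00333933
Sum: 2.36858e-35 + 9.08883e-05 + 0.0415948 + 0.00333933 = 0.045025
P(Setting D | x₁,x₂) ≈ 0.0742

0.0742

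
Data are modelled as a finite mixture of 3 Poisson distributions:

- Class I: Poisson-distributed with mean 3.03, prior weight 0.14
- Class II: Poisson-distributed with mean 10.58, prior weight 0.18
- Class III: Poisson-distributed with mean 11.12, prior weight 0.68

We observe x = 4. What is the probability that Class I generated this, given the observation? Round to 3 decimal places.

P(component k | x) = P(Z=k)·f_k(x) / marginal(x), where marginal(x) = Σ_j P(Z=j)·f_j(x).
Evaluate each component's likelihood at the observed value:
  L_I = 0.169686
  L_II = 0.0132708
  L_III = 0.00943742
Weight by the priors:
  P(Z=I)·L_I = 0.14 × 0.169686 = 0.0237561
  P(Z=II)·L_II = 0.18 × 0.0132708 = 0.00238874
  P(Z=III)·L_III = 0.68 × 0.00943742 = 0.00641745
Marginal: 0.0237561 + 0.00238874 + 0.00641745 = 0.0325623
So the posterior for Class I is 0.0237561 / 0.0325623 ≈ 0.730.

0.730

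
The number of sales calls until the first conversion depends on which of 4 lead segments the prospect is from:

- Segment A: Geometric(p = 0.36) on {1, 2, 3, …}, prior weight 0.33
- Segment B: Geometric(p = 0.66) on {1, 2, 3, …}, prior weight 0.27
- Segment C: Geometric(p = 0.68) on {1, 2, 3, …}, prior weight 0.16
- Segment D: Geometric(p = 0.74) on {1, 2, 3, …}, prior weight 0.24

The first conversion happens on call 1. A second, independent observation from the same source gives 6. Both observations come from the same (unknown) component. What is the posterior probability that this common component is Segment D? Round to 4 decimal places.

Posterior ∝ prior × likelihood, so P(k | x) ∝ w_k f_k(x); normalise over all components.
Since both observations come from the same component, the likelihood for component k is f_k(x₁)·f_k(x₂).
  p_A = [0.36·(1−0.36)^0 = 0.36·1 = 0.36] × [0.0386547] = 0.0139157
  p_B = [0.66·(1−0.66)^0 = 0.66·1 = 0.66] × [0.00299874] = 0.00197917
  p_C = [0.68·(1−0.68)^0 = 0.68·1 = 0.68] × [0.0022817] = 0.00155156
  p_D = [0.74·(1−0.74)^0 = 0.74·1 = 0.74] × [0.000879222] = 0.000650624
Weight by the priors:
  w_A·p_A = 0.33 × 0.0139157 = 0.00459218
  w_B·p_B = 0.27 × 0.00197917 = 0.000534375
  w_C·p_C = 0.16 × 0.00155156 = 0.000248249
  w_D·p_D = 0.24 × 0.000650624 = 0.00015615
Denominator: 0.00459218 + 0.000534375 + 0.000248249 + 0.00015615 = 0.00553095
P(Segment D | x) ≈ 0.0282

0.0282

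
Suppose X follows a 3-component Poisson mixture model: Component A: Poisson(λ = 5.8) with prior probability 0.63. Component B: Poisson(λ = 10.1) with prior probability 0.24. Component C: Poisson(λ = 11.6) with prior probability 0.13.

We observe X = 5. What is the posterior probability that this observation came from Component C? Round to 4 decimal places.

Posterior ∝ prior × likelihood, so P(k | x) ∝ P(Z=k) f_k(x); normalise over all components.
Evaluate each component's likelihood at the observed value:
  p_A = e^(−5.8)·5.8^5/5! = 0.165596
  p_B = e^(−10.1)·10.1^5/5! = 0.0359792
  p_C = e^(−11.6)·11.6^5/5! = 0.0160433
Weight by the priors:
  P(Z=A)·p_A = 0.63 × 0.165596 = 0.104326
  P(Z=B)·p_B = 0.24 × 0.0359792 = 0.00863501
  P(Z=C)·p_C = 0.13 × 0.0160433 = 0.00208562
Evidence: 0.104326 + 0.00863501 + 0.00208562 = 0.115046
P(Component C | x) = 0.00208562 / 0.115046 ≈ 0.0181

0.0181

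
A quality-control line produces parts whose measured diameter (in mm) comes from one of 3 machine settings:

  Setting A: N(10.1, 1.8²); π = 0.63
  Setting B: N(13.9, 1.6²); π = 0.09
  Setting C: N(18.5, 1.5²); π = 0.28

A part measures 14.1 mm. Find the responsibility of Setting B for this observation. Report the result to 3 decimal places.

0.634

By Bayes' theorem, P(k | x) = P(Z=k) f_k(x) / Σ_j P(Z=j) f_j(x).
Normal densities:
  p_A = 0.0187631
  p_B = 0.247399
  p_C = 0.0036007
Weight by the priors:
  P(Z=A)·p_A = 0.63 × 0.0187631 = 0.0118208
  P(Z=B)·p_B = 0.09 × 0.247399 = 0.0222659
  P(Z=C)·p_C = 0.28 × 0.0036007 = 0.0010082
Marginal: 0.0118208 + 0.0222659 + 0.0010082 = 0.0350948
P(Setting B | the observation) ≈ 0.634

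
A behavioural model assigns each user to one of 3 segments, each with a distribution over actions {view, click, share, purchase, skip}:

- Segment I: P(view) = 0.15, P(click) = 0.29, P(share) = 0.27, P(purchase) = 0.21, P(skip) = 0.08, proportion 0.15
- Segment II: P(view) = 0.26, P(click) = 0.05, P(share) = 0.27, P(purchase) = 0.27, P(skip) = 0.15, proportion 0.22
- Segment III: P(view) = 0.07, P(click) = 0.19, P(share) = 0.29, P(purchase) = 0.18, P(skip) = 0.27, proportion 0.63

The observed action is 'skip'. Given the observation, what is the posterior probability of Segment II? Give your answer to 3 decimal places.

Posterior ∝ prior × likelihood, so P(k | x) ∝ π_k f_k(x); normalise over all components.
Evaluate each component's likelihood at the observed value:
  f_I = 0.08
  f_II = 0.15
  f_III = 0.27
Weight by the priors:
  π_I·f_I = 0.15 × 0.08 = 0.012
  π_II·f_II = 0.22 × 0.15 = 0.033
  π_III·f_III = 0.63 × 0.27 = 0.1701
Normaliser: 0.012 + 0.033 + 0.1701 = 0.2151
So the posterior for Segment II is 0.033 / 0.2151 ≈ 0.153.

0.153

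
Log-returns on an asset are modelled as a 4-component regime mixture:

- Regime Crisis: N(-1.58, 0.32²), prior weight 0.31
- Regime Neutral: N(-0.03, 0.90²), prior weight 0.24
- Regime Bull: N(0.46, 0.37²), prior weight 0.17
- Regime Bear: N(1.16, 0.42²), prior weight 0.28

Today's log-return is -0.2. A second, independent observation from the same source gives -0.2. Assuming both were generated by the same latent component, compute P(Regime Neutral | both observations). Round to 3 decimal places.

Posterior ∝ prior × likelihood, so P(k | x) ∝ π_k f_k(x); normalise over all components.
Since both observations come from the same component, the likelihood for component k is f_k(x₁)·f_k(x₂).
  L_Crisis = [(1/(0.32·√(2π)))·exp(−(-0.2−-1.58)²/(2·0.32²)) = 1.246695·exp(-9.29883) = 0.000114112] × [0.000114112] = 1.30215e-08
  L_Neutral = [(1/(0.90·√(2π)))·exp(−(-0.2−-0.03)²/(2·0.90²)) = 0.443269·exp(-0.01784) = 0.435432] × [0.435432] = 0.189601
  L_Bull = [(1/(0.37·√(2π)))·exp(−(-0.2−0.46)²/(2·0.37²)) = 1.078222·exp(-1.59094) = 0.21967] × [0.21967] = 0.0482549
  L_Bear = [(1/(0.42·√(2π)))·exp(−(-0.2−1.16)²/(2·0.42²)) = 0.949863·exp(-5.24263) = 0.00502129] × [0.00502129] = 2.52134e-05
Unnormalised posteriors:
  π_Crisis·L_Crisis = 0.31 × 1.30215e-08 = 4.03666e-09
  π_Neutral·L_Neutral = 0.24 × 0.189601 = 0.0455042
  π_Bull·L_Bull = 0.17 × 0.0482549 = 0.00820334
  π_Bear·L_Bear = 0.28 × 2.52134e-05 = 7.05974e-06
Denominator: 4.03666e-09 + 0.0455042 + 0.00820334 + 7.05974e-06 = 0.0537146
So the posterior for Regime Neutral is 0.0455042 / 0.0537146 ≈ 0.847.

0.847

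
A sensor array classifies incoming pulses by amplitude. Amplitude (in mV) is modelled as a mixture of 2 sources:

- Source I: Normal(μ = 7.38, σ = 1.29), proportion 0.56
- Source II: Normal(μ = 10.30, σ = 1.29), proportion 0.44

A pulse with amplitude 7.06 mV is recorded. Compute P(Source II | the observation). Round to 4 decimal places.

0.0334

By Bayes' theorem, P(k | x) = π_k f_k(x) / Σ_j π_j f_j(x).
Component likelihoods at x = 7.06 mV:
  p_I = (1/(1.29·√(2π)))·exp(−(7.06−7.38)²/(2·1.29²)) = 0.309258·exp(-0.03077) = 0.299887
  p_II = (1/(1.29·√(2π)))·exp(−(7.06−10.30)²/(2·1.29²)) = 0.309258·exp(-3.15414) = 0.0131976
Multiply by the mixture weights:
  π_I·p_I = 0.56 × 0.299887 = 0.167937
  π_II·p_II = 0.44 × 0.0131976 = 0.00580696
Normaliser: 0.167937 + 0.00580696 = 0.173744
P(Source II | x) ≈ 0.0334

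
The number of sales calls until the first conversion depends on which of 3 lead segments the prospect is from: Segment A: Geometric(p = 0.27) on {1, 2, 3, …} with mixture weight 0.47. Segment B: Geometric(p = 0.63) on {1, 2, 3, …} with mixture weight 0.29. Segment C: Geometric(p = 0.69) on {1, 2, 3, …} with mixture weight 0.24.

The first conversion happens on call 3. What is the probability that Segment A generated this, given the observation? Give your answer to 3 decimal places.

0.623

By Bayes' theorem, P(k | x) = w_k f_k(x) / Σ_j w_j f_j(x).
Evaluate each component's likelihood at the observed value:
  f_A = 0.27·(1−0.27)^2 = 0.27·0.5329 = 0.143883
  f_B = 0.63·(1−0.63)^2 = 0.63·0.1369 = 0.086247
  f_C = 0.69·(1−0.69)^2 = 0.69·0.0961 = 0.066309
Multiply by the mixture weights:
  w_A·f_A = 0.47 × 0.143883 = 0.067625
  w_B·f_B = 0.29 × 0.086247 = 0.0250116
  w_C·f_C = 0.24 × 0.066309 = 0.0159142
Normaliser: 0.067625 + 0.0250116 + 0.0159142 = 0.108551
So the posterior for Segment A is 0.067625 / 0.108551 ≈ 0.623.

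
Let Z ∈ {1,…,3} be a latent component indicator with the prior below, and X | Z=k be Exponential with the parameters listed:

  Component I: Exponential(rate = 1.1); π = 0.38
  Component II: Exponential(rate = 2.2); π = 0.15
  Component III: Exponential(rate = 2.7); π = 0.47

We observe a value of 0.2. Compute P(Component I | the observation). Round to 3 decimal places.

Posterior ∝ prior × likelihood, so P(k | x) ∝ P(Z=k) f_k(x); normalise over all components.
Evaluate each component's likelihood at the observed value:
  p_I = 1.1·e^(−1.1·0.2) = 1.1·e^(−0.2200) = 0.882771
  p_II = 2.2·e^(−2.2·0.2) = 2.2·e^(−0.4400) = 1.41688
  p_III = 2.7·e^(−2.7·0.2) = 2.7·e^(−0.5400) = 1.57342
Multiply by the mixture weights:
  P(Z=I)·p_I = 0.38 × 0.882771 = 0.335453
  P(Z=II)·p_II = 0.15 × 1.41688 = 0.212532
  P(Z=III)·p_III = 0.47 × 1.57342 = 0.739508
Evidence: 0.335453 + 0.212532 + 0.739508 = 1.28749
So the posterior for Component I is 0.335453 / 1.28749 ≈ 0.261.

0.261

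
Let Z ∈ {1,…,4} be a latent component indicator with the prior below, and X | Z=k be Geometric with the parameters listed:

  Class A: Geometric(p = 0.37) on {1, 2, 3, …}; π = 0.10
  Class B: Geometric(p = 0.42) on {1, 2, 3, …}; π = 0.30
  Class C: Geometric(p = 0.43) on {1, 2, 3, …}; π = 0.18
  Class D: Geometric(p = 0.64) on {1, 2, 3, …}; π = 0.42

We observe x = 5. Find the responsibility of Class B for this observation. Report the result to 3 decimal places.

0.435

By Bayes' theorem, P(k | x) = π_k f_k(x) / Σ_j π_j f_j(x).
Component likelihoods at x = 5:
  L_A = 0.058286
  L_B = 0.0475293
  L_C = 0.0453908
  L_D = 0.0107495
Weight by the priors:
  π_A·L_A = 0.10 × 0.058286 = 0.0058286
  π_B·L_B = 0.30 × 0.0475293 = 0.0142588
  π_C·L_C = 0.18 × 0.0453908 = 0.00817034
  π_D·L_D = 0.42 × 0.0107495 = 0.00451481
Normaliser: 0.0058286 + 0.0142588 + 0.00817034 + 0.00451481 = 0.0327725
P(Class B | 5) ≈ 0.435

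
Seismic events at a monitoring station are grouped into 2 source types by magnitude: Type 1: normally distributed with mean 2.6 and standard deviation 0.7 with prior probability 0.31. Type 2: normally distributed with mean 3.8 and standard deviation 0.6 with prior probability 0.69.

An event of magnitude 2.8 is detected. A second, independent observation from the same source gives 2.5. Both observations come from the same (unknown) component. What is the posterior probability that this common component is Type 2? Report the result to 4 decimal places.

P(component k | x) = w_k·f_k(x) / marginal(x), where marginal(x) = Σ_j w_j·f_j(x).
Since both observations come from the same component, the likelihood for component k is f_k(x₁)·f_k(x₂).
  p_1 = [0.547124] × [0.564132] = 0.30865
  p_2 = [0.165795] × [0.0635877] = 0.0105425
Weight by the priors:
  w_1·p_1 = 0.31 × 0.30865 = 0.0956815
  w_2·p_2 = 0.69 × 0.0105425 = 0.00727435
Evidence: 0.0956815 + 0.00727435 = 0.102956
P(Type 2 | x) ≈ 0.0707

0.0707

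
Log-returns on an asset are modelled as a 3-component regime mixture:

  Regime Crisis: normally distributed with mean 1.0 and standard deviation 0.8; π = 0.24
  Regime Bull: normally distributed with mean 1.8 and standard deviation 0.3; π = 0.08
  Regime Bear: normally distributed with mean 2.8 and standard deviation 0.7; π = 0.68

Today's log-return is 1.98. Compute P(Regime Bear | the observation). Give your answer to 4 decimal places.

0.5731

The responsibility of component k is w_k f_k(x) divided by Σ_j w_j f_j(x).
Evaluate each component's likelihood at the observed value:
  p_Crisis = (1/(0.8·√(2π)))·exp(−(1.98−1.0)²/(2·0.8²)) = 0.498678·exp(-0.75031) = 0.235485
  p_Bull = (1/(0.3·√(2π)))·exp(−(1.98−1.8)²/(2·0.3²)) = 1.329808·exp(-0.18000) = 1.11075
  p_Bear = (1/(0.7·√(2π)))·exp(−(1.98−2.8)²/(2·0.7²)) = 0.569918·exp(-0.68612) = 0.286968
Weight by the priors:
  w_Crisis·p_Crisis = 0.24 × 0.235485 = 0.0565164
  w_Bull·p_Bull = 0.08 × 1.11075 = 0.0888599
  w_Bear·p_Bear = 0.68 × 0.286968 = 0.195138
Normaliser: 0.0565164 + 0.0888599 + 0.195138 = 0.340514
P(Regime Bear | the observation) = 0.195138 / 0.340514 ≈ 0.5731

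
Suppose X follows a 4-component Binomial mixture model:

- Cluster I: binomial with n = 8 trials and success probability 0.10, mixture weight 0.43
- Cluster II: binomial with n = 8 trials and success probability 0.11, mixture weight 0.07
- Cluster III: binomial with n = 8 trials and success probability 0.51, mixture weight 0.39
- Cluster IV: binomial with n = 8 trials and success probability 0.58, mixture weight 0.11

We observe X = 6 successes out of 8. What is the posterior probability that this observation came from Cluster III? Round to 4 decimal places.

P(component k | x) = π_k·f_k(x) / marginal(x), where marginal(x) = Σ_j π_j·f_j(x).
Evaluate each component's likelihood at the observed value:
  L_I = C(8,6)·0.10^6·0.90^2 = 28·1e-06·0.81 = 2.268e-05
  L_II = C(8,6)·0.11^6·0.89^2 = 28·1.77156e-06·0.7921 = 3.92911e-05
  L_III = C(8,6)·0.51^6·0.49^2 = 28·0.0175963·0.2401 = 0.118296
  L_IV = C(8,6)·0.58^6·0.42^2 = 28·0.0380687·0.1764 = 0.188029
Weight by the priors:
  π_I·L_I = 0.43 × 2.268e-05 = 9.7524e-06
  π_II·L_II = 0.07 × 3.92911e-05 = 2.75038e-06
  π_III·L_III = 0.39 × 0.118296 = 0.0461356
  π_IV·L_IV = 0.11 × 0.188029 = 0.0206832
Denominator: 9.7524e-06 + 2.75038e-06 + 0.0461356 + 0.0206832 = 0.0668312
So the posterior for Cluster III is 0.0461356 / 0.0668312 ≈ 0.6903.

0.6903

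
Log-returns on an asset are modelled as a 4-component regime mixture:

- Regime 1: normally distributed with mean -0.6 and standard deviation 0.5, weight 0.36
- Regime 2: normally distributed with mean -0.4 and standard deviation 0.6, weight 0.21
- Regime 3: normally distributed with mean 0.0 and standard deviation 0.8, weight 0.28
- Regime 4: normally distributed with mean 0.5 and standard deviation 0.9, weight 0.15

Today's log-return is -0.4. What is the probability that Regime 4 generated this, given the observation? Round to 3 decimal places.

0.071

The responsibility of component k is w_k f_k(x) divided by Σ_j w_j f_j(x).
Normal densities:
  f_1 = 0.73654
  f_2 = 0.664904
  f_3 = 0.440082
  f_4 = 0.268856
Multiply by the mixture weights:
  w_1·f_1 = 0.36 × 0.73654 = 0.265155
  w_2·f_2 = 0.21 × 0.664904 = 0.13963
  w_3·f_3 = 0.28 × 0.440082 = 0.123223
  w_4·f_4 = 0.15 × 0.268856 = 0.0403285
Sum: 0.265155 + 0.13963 + 0.123223 + 0.0403285 = 0.568336
P(Regime 4 | data) ≈ 0.071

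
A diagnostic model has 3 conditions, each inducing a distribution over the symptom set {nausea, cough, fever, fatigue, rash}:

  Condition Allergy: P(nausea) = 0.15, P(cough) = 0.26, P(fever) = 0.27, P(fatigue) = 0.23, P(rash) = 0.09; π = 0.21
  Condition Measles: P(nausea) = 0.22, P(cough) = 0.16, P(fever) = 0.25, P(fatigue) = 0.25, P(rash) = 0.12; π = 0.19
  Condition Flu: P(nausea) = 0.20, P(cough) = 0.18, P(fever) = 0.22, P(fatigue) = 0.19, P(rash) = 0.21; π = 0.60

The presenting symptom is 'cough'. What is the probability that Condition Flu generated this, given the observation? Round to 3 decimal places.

0.560

The responsibility of component k is π_k f_k(x) divided by Σ_j π_j f_j(x).
Categorical probabilities:
  L_Allergy = P(cough | comp) = 0.26
  L_Measles = P(cough | comp) = 0.16
  L_Flu = P(cough | comp) = 0.18
Weight by the priors:
  π_Allergy·L_Allergy = 0.21 × 0.26 = 0.0546
  π_Measles·L_Measles = 0.19 × 0.16 = 0.0304
  π_Flu·L_Flu = 0.60 × 0.18 = 0.108
Normaliser: 0.0546 + 0.0304 + 0.108 = 0.193
P(Condition Flu | the observation) ≈ 0.560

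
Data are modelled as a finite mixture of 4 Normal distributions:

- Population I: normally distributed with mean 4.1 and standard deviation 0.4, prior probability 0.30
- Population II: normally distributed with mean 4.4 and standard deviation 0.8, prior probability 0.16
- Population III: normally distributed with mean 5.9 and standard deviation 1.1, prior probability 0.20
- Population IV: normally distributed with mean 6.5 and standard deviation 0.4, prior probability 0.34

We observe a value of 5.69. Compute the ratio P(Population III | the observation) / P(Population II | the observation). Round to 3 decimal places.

3.276

The posterior odds equal the prior odds times the likelihood ratio: (π_i/π_j)·(f_i(x)/f_j(x)).
Evaluate each component's likelihood at the observed value:
  f_I = (1/(0.4·√(2π)))·exp(−(5.69−4.1)²/(2·0.4²)) = 0.997356·exp(-7.90031) = 0.000369648
  f_II = (1/(0.8·√(2π)))·exp(−(5.69−4.4)²/(2·0.8²)) = 0.498678·exp(-1.30008) = 0.135895
  f_III = (1/(1.1·√(2π)))·exp(−(5.69−5.9)²/(2·1.1²)) = 0.362675·exp(-0.01822) = 0.356126
  f_IV = (1/(0.4·√(2π)))·exp(−(5.69−6.5)²/(2·0.4²)) = 0.997356·exp(-2.05031) = 0.128354
Odds = (0.20/0.16) × (0.356126/0.135895) = 1.25 × 2.62059 ≈ 3.276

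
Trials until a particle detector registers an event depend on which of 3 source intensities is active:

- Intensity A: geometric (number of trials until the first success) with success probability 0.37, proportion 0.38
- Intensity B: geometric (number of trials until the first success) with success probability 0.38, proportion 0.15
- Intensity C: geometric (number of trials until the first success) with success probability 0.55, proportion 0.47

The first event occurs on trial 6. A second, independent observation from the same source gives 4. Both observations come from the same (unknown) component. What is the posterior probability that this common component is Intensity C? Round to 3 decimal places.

Posterior ∝ prior × likelihood, so P(k | x) ∝ w_k f_k(x); normalise over all components.
Since both observations come from the same component, the likelihood for component k is f_k(x₁)·f_k(x₂).
  f_A = [0.0367202] × [0.0925174] = 0.00339725
  f_B = [0.034813] × [0.0905646] = 0.00315283
  f_C = [0.010149] × [0.0501187] = 0.000508658
Unnormalised posteriors:
  w_A·f_A = 0.38 × 0.00339725 = 0.00129096
  w_B·f_B = 0.15 × 0.00315283 = 0.000472925
  w_C·f_C = 0.47 × 0.000508658 = 0.000239069
Normaliser: 0.00129096 + 0.000472925 + 0.000239069 = 0.00200295
Responsibility of Intensity C: 0.000239069 / 0.00200295 ≈ 0.119

0.119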